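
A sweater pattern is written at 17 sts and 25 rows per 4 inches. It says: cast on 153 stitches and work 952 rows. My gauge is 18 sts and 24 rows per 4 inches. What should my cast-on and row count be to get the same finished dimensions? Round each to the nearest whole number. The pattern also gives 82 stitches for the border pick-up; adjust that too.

Stitches: 153 × 18/17 = 162.00 → 162.
Rows: 952 × 24/25 = 913.92 → 914.
border pick-up: 82 × 18/17 = 86.82 → 87.

Cast on 162 stitches; work 914 rows; border pick-up 87 stitches.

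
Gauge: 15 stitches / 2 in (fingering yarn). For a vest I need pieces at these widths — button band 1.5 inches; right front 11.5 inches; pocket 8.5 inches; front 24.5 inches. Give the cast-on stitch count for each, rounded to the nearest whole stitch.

button band 11; right front 86; pocket 64; front 184.

Rate = 15/2 = 7.5 sts per in.
button band: 1.5 × 7.5 = 11.25 → 11.
right front: 11.5 × 7.5 = 86.25 → 86.
pocket: 8.5 × 7.5 = 63.75 → 64.
front: 24.5 × 7.5 = 183.75 → 184.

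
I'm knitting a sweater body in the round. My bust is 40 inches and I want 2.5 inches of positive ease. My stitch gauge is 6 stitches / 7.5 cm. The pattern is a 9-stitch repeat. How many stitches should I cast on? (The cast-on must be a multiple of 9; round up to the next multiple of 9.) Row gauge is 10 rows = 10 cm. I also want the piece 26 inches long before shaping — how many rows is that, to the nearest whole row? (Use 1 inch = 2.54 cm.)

Finished = 40 + 2.5 = 42.5 inches.
42.5 inches × 2.54 = 107.95 cm.
6/7.5 = 0.8 sts per cm; 107.95 × 0.8 = 86.36 sts.
Next multiple of 9 → 90.
26 inches = 66.04 cm; × 1 = 66.04 → 66 rows.

Cast on 90 stitches; work 66 rows.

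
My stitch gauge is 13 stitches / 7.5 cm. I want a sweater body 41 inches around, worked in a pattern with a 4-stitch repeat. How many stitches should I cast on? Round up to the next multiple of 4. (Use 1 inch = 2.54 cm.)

41 in = 41 × 2.54 = 104.14 cm.
13 / 7.5 = 1.733 sts/cm.
104.14 × 1.733 = 180.51 sts.
→ 184.

Cast on 184 stitches.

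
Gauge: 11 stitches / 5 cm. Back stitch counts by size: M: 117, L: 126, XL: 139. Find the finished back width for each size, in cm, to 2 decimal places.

M 53.18 cm; L 57.27 cm; XL 63.18 cm.

11/5 = 2.2 sts per cm.
M: 117 / 2.2 = 53.182 → 53.18 cm.
L: 126 / 2.2 = 57.273 → 57.27 cm.
XL: 139 / 2.2 = 63.182 → 63.18 cm.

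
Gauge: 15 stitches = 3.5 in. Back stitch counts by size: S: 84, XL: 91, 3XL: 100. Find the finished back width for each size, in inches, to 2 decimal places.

S 19.60 inches; XL 21.23 inches; 3XL 23.33 inches.

15/3.5 = 4.286 sts per in.
S: 84 / 4.286 = 19.600 → 19.60 in.
XL: 91 / 4.286 = 21.233 → 21.23 in.
3XL: 100 / 4.286 = 23.333 → 23.33 in.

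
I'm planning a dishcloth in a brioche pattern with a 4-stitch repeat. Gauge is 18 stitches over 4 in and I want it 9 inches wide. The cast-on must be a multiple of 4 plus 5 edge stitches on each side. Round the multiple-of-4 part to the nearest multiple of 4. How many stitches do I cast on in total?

42 stitches.

18 / 4 = 4.5 sts per inch.
9 × 4.5 = 40.50 sts.
Less 10 edge sts → 30.50 for the repeat.
Nearest multiple of 4: 32.
Add back 10 edge sts → 42.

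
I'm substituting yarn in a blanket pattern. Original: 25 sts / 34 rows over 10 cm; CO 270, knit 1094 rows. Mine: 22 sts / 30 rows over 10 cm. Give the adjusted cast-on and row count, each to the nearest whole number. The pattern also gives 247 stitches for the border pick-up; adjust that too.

Stitches: 270 × 22/25 = 237.60 → 238.
Rows: 1094 × 30/34 = 965.29 → 965.
border pick-up: 247 × 22/25 = 217.36 → 217.

Cast on 238 stitches; work 965 rows; border pick-up 217 stitches.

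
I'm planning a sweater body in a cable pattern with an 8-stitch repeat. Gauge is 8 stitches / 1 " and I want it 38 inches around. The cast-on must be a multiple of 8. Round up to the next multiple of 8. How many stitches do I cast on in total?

304 stitches.

8 / 1 = 8 sts per inch.
38 × 8 = 304.00 sts.
Next multiple of 8: 304.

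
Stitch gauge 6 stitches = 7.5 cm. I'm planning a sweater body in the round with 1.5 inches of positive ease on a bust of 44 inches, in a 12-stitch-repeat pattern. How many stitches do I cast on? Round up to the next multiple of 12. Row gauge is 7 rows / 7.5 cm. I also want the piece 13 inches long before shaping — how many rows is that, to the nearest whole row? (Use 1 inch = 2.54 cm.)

Cast on 96 stitches; work 31 rows.

Finished = 44 + 1.5 = 45.5 inches.
45.5 inches × 2.54 = 115.57 cm.
6/7.5 = 0.8 sts per cm; 115.57 × 0.8 = 92.46 sts.
Next multiple of 12 → 96.
13 inches = 33.02 cm; × 0.933 = 30.82 → 31 rows.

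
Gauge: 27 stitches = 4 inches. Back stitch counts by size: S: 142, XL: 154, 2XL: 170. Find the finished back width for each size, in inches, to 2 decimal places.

S 21.04 inches; XL 22.81 inches; 2XL 25.19 inches.

27/4 = 6.75 sts per in.
S: 142 / 6.75 = 21.037 → 21.04 in.
XL: 154 / 6.75 = 22.815 → 22.81 in.
2XL: 170 / 6.75 = 25.185 → 25.19 in.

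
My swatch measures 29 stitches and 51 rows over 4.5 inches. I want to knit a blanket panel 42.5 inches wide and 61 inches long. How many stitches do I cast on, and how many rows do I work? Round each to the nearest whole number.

Cast on 274 stitches and work 691 rows.

Stitch gauge = 29/4.5 = 6.444 sts/in; 42.5 × 6.444 = 273.89 → 274 sts.
Row gauge = 51/4.5 = 11.333 rows/in; 61 × 11.333 = 691.33 → 691 rows.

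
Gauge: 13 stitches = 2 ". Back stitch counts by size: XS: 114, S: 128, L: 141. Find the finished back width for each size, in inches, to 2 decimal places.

13/2 = 6.5 sts per in.
XS: 114 / 6.5 = 17.538 → 17.54 in.
S: 128 / 6.5 = 19.692 → 19.69 in.
L: 141 / 6.5 = 21.692 → 21.69 in.

XS 17.54 inches; S 19.69 inches; L 21.69 inches.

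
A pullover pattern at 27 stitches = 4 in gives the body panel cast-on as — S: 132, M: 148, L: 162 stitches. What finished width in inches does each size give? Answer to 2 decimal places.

S 19.56 inches; M 21.93 inches; L 24.00 inches.

27/4 = 6.75 sts per in.
S: 132 / 6.75 = 19.556 → 19.56 in.
M: 148 / 6.75 = 21.926 → 21.93 in.
L: 162 / 6.75 = 24.000 → 24.00 in.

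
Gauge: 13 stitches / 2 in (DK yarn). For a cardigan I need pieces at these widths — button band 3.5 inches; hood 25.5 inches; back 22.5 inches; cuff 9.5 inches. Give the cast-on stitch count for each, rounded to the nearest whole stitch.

Rate = 13/2 = 6.5 sts per in.
button band: 3.5 × 6.5 = 22.75 → 23.
hood: 25.5 × 6.5 = 165.75 → 166.
back: 22.5 × 6.5 = 146.25 → 146.
cuff: 9.5 × 6.5 = 61.75 → 62.

button band 23; hood 166; back 146; cuff 62.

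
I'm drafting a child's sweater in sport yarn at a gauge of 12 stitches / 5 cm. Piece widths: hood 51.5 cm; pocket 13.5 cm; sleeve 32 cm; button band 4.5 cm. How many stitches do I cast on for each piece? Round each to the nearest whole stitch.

Rate = 12/5 = 2.4 sts per cm.
hood: 51.5 × 2.4 = 123.60 → 124.
pocket: 13.5 × 2.4 = 32.40 → 32.
sleeve: 32 × 2.4 = 76.80 → 77.
button band: 4.5 × 2.4 = 10.80 → 11.

hood 124; pocket 32; sleeve 77; button band 11.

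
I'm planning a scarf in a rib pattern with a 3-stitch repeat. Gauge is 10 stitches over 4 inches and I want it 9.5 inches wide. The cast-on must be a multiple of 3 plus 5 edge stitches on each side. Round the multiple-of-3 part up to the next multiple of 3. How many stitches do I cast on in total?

25 stitches.

10 / 4 = 2.5 sts per inch.
9.5 × 2.5 = 23.75 sts.
Less 10 edge sts → 13.75 for the repeat.
Next multiple of 3: 15.
Add back 10 edge sts → 25.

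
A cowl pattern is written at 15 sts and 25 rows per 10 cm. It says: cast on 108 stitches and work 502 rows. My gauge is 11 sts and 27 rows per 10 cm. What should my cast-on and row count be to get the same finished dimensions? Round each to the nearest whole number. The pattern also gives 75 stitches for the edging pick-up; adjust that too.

Cast on 79 stitches; work 542 rows; edging pick-up 55 stitches.

Stitches: 108 × 11/15 = 79.20 → 79.
Rows: 502 × 27/25 = 542.16 → 542.
edging pick-up: 75 × 11/15 = 55.00 → 55.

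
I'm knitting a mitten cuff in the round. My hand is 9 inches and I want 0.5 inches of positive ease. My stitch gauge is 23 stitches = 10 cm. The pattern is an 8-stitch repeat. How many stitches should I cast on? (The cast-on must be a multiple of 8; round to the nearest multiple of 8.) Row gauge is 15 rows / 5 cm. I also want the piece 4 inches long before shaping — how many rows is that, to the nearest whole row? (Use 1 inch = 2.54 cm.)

Cast on 56 stitches; work 30 rows.

Finished = 9 + 0.5 = 9.5 inches.
9.5 inches × 2.54 = 24.13 cm.
23/10 = 2.3 sts per cm; 24.13 × 2.3 = 55.50 sts.
Nearest multiple of 8 → 56.
4 inches = 10.16 cm; × 3 = 30.48 → 30 rows.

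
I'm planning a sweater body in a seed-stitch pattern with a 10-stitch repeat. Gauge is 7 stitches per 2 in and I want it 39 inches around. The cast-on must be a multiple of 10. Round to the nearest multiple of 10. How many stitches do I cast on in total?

140 stitches.

7 / 2 = 3.5 sts per inch.
39 × 3.5 = 136.50 sts.
Nearest multiple of 10: 140.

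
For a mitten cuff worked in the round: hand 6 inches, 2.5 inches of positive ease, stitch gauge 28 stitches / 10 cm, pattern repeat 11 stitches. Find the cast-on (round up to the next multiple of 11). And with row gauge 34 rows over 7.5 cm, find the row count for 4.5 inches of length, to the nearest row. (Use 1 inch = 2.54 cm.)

Finished = 6 + 2.5 = 8.5 inches.
8.5 inches × 2.54 = 21.59 cm.
28/10 = 2.8 sts per cm; 21.59 × 2.8 = 60.45 sts.
Next multiple of 11 → 66.
4.5 inches = 11.43 cm; × 4.533 = 51.82 → 52 rows.

Cast on 66 stitches; work 52 rows.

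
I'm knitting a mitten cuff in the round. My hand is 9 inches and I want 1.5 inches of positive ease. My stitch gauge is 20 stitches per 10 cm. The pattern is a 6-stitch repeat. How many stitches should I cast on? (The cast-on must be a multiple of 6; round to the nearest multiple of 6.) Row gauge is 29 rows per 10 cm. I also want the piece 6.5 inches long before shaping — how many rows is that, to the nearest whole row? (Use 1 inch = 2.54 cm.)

Cast on 54 stitches; work 48 rows.

Finished = 9 + 1.5 = 10.5 inches.
10.5 inches × 2.54 = 26.67 cm.
20/10 = 2 sts per cm; 26.67 × 2 = 53.34 sts.
Nearest multiple of 6 → 54.
6.5 inches = 16.51 cm; × 2.9 = 47.88 → 48 rows.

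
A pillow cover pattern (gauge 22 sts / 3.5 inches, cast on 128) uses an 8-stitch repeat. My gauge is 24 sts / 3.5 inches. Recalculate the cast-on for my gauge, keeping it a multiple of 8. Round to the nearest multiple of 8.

Cast on 136 stitches.

128 × 24 / 22 = 139.64.
Nearest multiple of 8: 136.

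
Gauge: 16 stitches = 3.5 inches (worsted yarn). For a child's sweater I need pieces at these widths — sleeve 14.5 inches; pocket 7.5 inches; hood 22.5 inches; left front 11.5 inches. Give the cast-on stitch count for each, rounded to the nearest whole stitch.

sleeve 66; pocket 34; hood 103; left front 53.

Rate = 16/3.5 = 4.571 sts per in.
sleeve: 14.5 × 4.571 = 66.29 → 66.
pocket: 7.5 × 4.571 = 34.29 → 34.
hood: 22.5 × 4.571 = 102.86 → 103.
left front: 11.5 × 4.571 = 52.57 → 53.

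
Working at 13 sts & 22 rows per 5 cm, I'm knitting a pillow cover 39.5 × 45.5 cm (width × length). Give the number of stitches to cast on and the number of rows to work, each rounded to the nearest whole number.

Cast on 103 stitches and work 200 rows.

Stitch gauge = 13/5 = 2.6 sts/cm; 39.5 × 2.6 = 102.70 → 103 sts.
Row gauge = 22/5 = 4.4 rows/cm; 45.5 × 4.4 = 200.20 → 200 rows.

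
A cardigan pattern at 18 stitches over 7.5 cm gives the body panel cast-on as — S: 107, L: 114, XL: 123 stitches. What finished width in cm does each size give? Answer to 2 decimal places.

S 44.58 cm; L 47.50 cm; XL 51.25 cm.

18/7.5 = 2.4 sts per cm.
S: 107 / 2.4 = 44.583 → 44.58 cm.
L: 114 / 2.4 = 47.500 → 47.50 cm.
XL: 123 / 2.4 = 51.250 → 51.25 cm.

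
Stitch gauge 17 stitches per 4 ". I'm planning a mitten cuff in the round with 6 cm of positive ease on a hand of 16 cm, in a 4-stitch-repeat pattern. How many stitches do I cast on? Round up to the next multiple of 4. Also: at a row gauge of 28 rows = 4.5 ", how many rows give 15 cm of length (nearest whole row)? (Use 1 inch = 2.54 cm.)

Finished = 16 + 6 = 22 cm.
22 cm × 1/2.54 = 8.66 inches.
17/4 = 4.25 sts per in; 8.66 × 4.25 = 36.81 sts.
Next multiple of 4 → 40.
15 cm = 5.91 inches; × 6.222 = 36.75 → 37 rows.

Cast on 40 stitches; work 37 rows.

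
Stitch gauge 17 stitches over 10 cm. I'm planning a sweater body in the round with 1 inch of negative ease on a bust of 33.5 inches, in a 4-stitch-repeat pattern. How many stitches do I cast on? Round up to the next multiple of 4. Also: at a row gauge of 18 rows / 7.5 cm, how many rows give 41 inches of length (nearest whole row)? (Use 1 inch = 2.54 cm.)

Finished = 33.5 − 1 = 32.5 inches.
32.5 inches × 2.54 = 82.55 cm.
17/10 = 1.7 sts per cm; 82.55 × 1.7 = 140.34 sts.
Next multiple of 4 → 144.
41 inches = 104.14 cm; × 2.4 = 249.94 → 250 rows.

Cast on 144 stitches; work 250 rows.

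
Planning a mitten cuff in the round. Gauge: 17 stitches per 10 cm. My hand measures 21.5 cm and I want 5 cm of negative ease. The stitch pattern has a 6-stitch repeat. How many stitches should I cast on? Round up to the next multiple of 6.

Finished = 21.5 − 5 = 16.5 cm.
17 / 10 = 1.7 sts/cm.
16.5 × 1.7 = 28.05 sts.
Next multiple of 6: 30.

CO 30 sts.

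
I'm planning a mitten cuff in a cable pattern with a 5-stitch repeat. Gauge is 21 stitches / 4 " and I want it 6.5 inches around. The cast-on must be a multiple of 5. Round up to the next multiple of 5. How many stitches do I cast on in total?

35 stitches.

21 / 4 = 5.25 sts per inch.
6.5 × 5.25 = 34.12 sts.
Next multiple of 5: 35.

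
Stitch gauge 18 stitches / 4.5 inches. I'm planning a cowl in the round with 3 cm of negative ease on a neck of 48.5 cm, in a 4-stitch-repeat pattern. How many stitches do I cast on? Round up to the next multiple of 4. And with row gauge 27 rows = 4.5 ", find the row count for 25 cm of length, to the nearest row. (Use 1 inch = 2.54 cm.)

Cast on 72 stitches; work 59 rows.

Finished = 48.5 − 3 = 45.5 cm.
45.5 cm × 1/2.54 = 17.91 inches.
18/4.5 = 4 sts per in; 17.91 × 4 = 71.65 sts.
Next multiple of 4 → 72.
25 cm = 9.84 inches; × 6 = 59.06 → 59 rows.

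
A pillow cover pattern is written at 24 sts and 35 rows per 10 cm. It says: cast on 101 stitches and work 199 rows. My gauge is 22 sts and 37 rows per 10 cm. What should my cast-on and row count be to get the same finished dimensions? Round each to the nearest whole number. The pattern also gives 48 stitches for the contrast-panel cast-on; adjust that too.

Stitches: 101 × 22/24 = 92.58 → 93.
Rows: 199 × 37/35 = 210.37 → 210.
contrast-panel cast-on: 48 × 22/24 = 44.00 → 44.

Cast on 93 stitches; work 210 rows; contrast-panel cast-on 44 stitches.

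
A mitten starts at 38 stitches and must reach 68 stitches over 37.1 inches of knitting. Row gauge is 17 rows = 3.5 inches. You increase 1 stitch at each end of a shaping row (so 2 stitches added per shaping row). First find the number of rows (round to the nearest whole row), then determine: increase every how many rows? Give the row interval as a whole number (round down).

Increase every 12th row.

Rows = 37.1 × 4.857 = 180.2 → 180 rows.
Stitches to add: 30 → 15 shaping rows (at 2 st each).
180 / 15 = 12.00 → every 12 rows.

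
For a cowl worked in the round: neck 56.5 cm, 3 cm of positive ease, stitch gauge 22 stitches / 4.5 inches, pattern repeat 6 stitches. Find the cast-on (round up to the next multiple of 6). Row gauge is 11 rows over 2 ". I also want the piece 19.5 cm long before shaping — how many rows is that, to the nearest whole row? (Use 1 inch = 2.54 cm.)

Cast on 120 stitches; work 42 rows.

Finished = 56.5 + 3 = 59.5 cm.
59.5 cm × 1/2.54 = 23.43 inches.
22/4.5 = 4.889 sts per in; 23.43 × 4.889 = 114.52 sts.
Next multiple of 6 → 120.
19.5 cm = 7.68 inches; × 5.5 = 42.22 → 42 rows.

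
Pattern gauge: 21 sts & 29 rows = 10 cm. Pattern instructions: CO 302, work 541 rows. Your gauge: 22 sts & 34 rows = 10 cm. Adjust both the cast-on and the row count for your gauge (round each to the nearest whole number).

Cast on 316 stitches; work 634 rows.

Stitches: 302 × 22/21 = 316.38 → 316.
Rows: 541 × 34/29 = 634.28 → 634.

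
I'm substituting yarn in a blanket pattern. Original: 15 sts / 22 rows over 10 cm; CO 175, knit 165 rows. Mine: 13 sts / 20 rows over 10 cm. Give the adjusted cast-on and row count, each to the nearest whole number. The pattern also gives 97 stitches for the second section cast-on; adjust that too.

Stitches: 175 × 13/15 = 151.67 → 152.
Rows: 165 × 20/22 = 150.00 → 150.
second section cast-on: 97 × 13/15 = 84.07 → 84.

Cast on 152 stitches; work 150 rows; second section cast-on 84 stitches.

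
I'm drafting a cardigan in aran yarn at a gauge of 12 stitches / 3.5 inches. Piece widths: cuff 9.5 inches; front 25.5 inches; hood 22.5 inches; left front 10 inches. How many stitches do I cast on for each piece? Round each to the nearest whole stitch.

Rate = 12/3.5 = 3.429 sts per in.
cuff: 9.5 × 3.429 = 32.57 → 33.
front: 25.5 × 3.429 = 87.43 → 87.
hood: 22.5 × 3.429 = 77.14 → 77.
left front: 10 × 3.429 = 34.29 → 34.

cuff 33; front 87; hood 77; left front 34.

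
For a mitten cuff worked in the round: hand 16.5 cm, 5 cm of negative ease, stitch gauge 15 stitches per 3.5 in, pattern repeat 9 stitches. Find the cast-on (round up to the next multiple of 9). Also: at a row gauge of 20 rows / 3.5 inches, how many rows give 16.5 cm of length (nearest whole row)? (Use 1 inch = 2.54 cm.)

Finished = 16.5 − 5 = 11.5 cm.
11.5 cm × 1/2.54 = 4.53 inches.
15/3.5 = 4.286 sts per in; 4.53 × 4.286 = 19.40 sts.
Next multiple of 9 → 27.
16.5 cm = 6.50 inches; × 5.714 = 37.12 → 37 rows.

Cast on 27 stitches; work 37 rows.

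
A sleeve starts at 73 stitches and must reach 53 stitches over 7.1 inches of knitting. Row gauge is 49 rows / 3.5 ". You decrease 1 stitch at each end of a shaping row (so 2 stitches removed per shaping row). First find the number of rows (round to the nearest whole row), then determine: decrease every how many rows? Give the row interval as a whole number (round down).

Decrease every 9th row.

Rows = 7.1 × 14 = 99.4 → 99 rows.
Stitches to remove: 20 → 10 shaping rows (at 2 st each).
99 / 10 = 9.90 → every 9 rows.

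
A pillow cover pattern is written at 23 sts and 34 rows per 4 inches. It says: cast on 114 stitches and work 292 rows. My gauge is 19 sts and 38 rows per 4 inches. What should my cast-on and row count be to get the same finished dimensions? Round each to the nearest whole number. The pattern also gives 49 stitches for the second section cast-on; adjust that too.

Stitches: 114 × 19/23 = 94.17 → 94.
Rows: 292 × 38/34 = 326.35 → 326.
second section cast-on: 49 × 19/23 = 40.48 → 40.

Cast on 94 stitches; work 326 rows; second section cast-on 40 stitches.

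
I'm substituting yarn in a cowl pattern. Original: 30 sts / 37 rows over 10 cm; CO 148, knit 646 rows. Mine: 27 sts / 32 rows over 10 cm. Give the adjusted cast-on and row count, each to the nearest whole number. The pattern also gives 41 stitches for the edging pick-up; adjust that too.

Stitches: 148 × 27/30 = 133.20 → 133.
Rows: 646 × 32/37 = 558.70 → 559.
edging pick-up: 41 × 27/30 = 36.90 → 37.

Cast on 133 stitches; work 559 rows; edging pick-up 37 stitches.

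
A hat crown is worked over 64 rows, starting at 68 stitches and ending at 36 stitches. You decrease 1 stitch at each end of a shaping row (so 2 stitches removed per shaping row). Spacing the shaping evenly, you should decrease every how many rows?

Decrease every 4th row.

Stitches to remove: |36 − 68| = 32.
Shaping rows needed: 32 / 2 = 16.
64 rows / 16 = every 4 rows.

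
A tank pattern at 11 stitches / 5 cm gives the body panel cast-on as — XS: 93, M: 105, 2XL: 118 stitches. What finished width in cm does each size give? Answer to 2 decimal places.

11/5 = 2.2 sts per cm.
XS: 93 / 2.2 = 42.273 → 42.27 cm.
M: 105 / 2.2 = 47.727 → 47.73 cm.
2XL: 118 / 2.2 = 53.636 → 53.64 cm.

XS 42.27 cm; M 47.73 cm; 2XL 53.64 cm.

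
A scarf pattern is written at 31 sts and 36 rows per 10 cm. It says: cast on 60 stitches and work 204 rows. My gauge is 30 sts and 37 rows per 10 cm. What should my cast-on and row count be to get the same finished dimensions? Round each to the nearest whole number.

Stitches: 60 × 30/31 = 58.06 → 58.
Rows: 204 × 37/36 = 209.67 → 210.

Cast on 58 stitches; work 210 rows.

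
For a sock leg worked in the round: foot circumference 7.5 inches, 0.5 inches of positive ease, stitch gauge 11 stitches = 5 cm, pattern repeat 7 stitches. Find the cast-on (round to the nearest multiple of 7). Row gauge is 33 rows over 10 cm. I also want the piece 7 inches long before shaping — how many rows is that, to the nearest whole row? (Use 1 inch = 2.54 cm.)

Cast on 42 stitches; work 59 rows.

Finished = 7.5 + 0.5 = 8 inches.
8 inches × 2.54 = 20.32 cm.
11/5 = 2.2 sts per cm; 20.32 × 2.2 = 44.70 sts.
Nearest multiple of 7 → 42.
7 inches = 17.78 cm; × 3.3 = 58.67 → 59 rows.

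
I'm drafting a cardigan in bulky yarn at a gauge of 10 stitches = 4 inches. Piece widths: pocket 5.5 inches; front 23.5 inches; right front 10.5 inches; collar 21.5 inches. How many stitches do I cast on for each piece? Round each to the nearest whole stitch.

Rate = 10/4 = 2.5 sts per in.
pocket: 5.5 × 2.5 = 13.75 → 14.
front: 23.5 × 2.5 = 58.75 → 59.
right front: 10.5 × 2.5 = 26.25 → 26.
collar: 21.5 × 2.5 = 53.75 → 54.

pocket 14; front 59; right front 26; collar 54.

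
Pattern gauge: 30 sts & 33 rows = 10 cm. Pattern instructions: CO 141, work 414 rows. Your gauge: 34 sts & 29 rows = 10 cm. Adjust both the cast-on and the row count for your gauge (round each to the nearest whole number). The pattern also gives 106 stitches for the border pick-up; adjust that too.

Cast on 160 stitches; work 364 rows; border pick-up 120 stitches.

Stitches: 141 × 34/30 = 159.80 → 160.
Rows: 414 × 29/33 = 363.82 → 364.
border pick-up: 106 × 34/30 = 120.13 → 120.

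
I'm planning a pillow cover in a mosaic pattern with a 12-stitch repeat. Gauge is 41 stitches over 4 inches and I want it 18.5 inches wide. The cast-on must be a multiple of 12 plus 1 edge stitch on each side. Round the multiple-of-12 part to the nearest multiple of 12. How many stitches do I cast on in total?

41 / 4 = 10.25 sts per inch.
18.5 × 10.25 = 189.62 sts.
Less 2 edge sts → 187.62 for the repeat.
Nearest multiple of 12: 192.
Add back 2 edge sts → 194.

194 stitches.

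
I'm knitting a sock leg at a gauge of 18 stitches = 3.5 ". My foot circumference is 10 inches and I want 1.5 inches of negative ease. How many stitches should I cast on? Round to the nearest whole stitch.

Finished = 10 − 1.5 = 8.5 in.
18 / 3.5 = 5.143 sts per inch.
8.50 × 5.143 = 43.71 sts.
→ 44 sts.

44 stitches.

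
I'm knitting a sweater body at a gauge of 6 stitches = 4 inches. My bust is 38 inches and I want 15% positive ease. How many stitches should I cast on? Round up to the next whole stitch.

Cast on 66 stitches.

Finished = 38 × 1.15 = 43.70 in.
6 / 4 = 1.5 sts per inch.
43.70 × 1.5 = 65.55 sts.
→ 66 sts.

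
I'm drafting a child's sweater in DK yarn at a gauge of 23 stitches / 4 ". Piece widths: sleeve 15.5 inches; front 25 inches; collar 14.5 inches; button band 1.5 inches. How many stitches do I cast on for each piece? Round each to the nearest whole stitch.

sleeve 89; front 144; collar 83; button band 9.

Rate = 23/4 = 5.75 sts per in.
sleeve: 15.5 × 5.75 = 89.12 → 89.
front: 25 × 5.75 = 143.75 → 144.
collar: 14.5 × 5.75 = 83.38 → 83.
button band: 1.5 × 5.75 = 8.62 → 9.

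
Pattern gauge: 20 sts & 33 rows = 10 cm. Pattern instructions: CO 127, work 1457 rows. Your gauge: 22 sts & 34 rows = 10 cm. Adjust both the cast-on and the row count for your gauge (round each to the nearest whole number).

Cast on 140 stitches; work 1501 rows.

Stitches: 127 × 22/20 = 139.70 → 140.
Rows: 1457 × 34/33 = 1501.15 → 1501.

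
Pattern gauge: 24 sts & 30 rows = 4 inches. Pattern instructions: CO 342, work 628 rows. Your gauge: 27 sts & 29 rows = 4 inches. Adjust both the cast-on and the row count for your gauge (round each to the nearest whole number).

Cast on 385 stitches; work 607 rows.

Stitches: 342 × 27/24 = 384.75 → 385.
Rows: 628 × 29/30 = 607.07 → 607.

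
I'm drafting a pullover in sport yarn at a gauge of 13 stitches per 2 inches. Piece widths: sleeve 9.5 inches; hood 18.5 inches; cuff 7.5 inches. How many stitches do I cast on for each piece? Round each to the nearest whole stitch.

sleeve 62; hood 120; cuff 49.

Rate = 13/2 = 6.5 sts per in.
sleeve: 9.5 × 6.5 = 61.75 → 62.
hood: 18.5 × 6.5 = 120.25 → 120.
cuff: 7.5 × 6.5 = 48.75 → 49.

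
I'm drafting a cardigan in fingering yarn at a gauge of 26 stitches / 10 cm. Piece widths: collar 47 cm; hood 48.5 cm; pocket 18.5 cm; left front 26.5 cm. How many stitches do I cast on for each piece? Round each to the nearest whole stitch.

collar 122; hood 126; pocket 48; left front 69.

Rate = 26/10 = 2.6 sts per cm.
collar: 47 × 2.6 = 122.20 → 122.
hood: 48.5 × 2.6 = 126.10 → 126.
pocket: 18.5 × 2.6 = 48.10 → 48.
left front: 26.5 × 2.6 = 68.90 → 69.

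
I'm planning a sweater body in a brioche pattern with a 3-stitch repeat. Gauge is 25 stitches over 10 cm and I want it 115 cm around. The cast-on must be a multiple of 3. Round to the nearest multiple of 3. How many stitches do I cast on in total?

Cast on 288 stitches.

25 / 10 = 2.5 sts per cm.
115 × 2.5 = 287.50 sts.
Nearest multiple of 3: 288.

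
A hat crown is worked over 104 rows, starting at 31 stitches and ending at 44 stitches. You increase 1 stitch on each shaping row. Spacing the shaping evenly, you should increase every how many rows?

Increase every 8th row.

Stitches to add: |44 − 31| = 13.
Shaping rows needed: 13 / 1 = 13.
104 rows / 13 = every 8 rows.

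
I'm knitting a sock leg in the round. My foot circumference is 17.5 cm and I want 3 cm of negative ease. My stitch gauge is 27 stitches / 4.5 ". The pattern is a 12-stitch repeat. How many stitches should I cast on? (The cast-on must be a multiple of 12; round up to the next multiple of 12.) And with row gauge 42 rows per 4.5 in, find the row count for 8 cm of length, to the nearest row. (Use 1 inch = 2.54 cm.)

Cast on 36 stitches; work 29 rows.

Finished = 17.5 − 3 = 14.5 cm.
14.5 cm × 1/2.54 = 5.71 inches.
27/4.5 = 6 sts per in; 5.71 × 6 = 34.25 sts.
Next multiple of 12 → 36.
8 cm = 3.15 inches; × 9.333 = 29.40 → 29 rows.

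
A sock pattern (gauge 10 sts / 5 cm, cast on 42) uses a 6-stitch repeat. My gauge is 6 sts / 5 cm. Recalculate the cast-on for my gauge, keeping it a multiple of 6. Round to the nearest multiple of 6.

42 × 6 / 10 = 25.20.
Nearest multiple of 6: 24.

Cast on 24 stitches.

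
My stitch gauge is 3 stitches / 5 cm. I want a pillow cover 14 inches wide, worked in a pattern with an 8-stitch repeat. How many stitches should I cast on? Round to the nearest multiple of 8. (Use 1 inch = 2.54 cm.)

24 stitches.

14 in = 14 × 2.54 = 35.56 cm.
3 / 5 = 0.6 sts/cm.
35.56 × 0.6 = 21.34 sts.
→ 24.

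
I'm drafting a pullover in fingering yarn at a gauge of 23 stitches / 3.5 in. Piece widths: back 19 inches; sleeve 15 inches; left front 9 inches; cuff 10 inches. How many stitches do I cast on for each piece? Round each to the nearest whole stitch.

back 125; sleeve 99; left front 59; cuff 66.

Rate = 23/3.5 = 6.571 sts per in.
back: 19 × 6.571 = 124.86 → 125.
sleeve: 15 × 6.571 = 98.57 → 99.
left front: 9 × 6.571 = 59.14 → 59.
cuff: 10 × 6.571 = 65.71 → 66.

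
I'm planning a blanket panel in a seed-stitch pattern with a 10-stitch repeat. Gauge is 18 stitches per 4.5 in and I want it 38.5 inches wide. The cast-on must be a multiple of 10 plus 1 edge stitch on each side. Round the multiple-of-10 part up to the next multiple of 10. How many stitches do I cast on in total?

18 / 4.5 = 4 sts per inch.
38.5 × 4 = 154.00 sts.
Less 2 edge sts → 152.00 for the repeat.
Next multiple of 10: 160.
Add back 2 edge sts → 162.

162 stitches.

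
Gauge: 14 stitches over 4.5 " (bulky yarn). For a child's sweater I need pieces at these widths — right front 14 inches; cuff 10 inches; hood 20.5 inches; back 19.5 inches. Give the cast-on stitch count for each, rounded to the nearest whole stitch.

Rate = 14/4.5 = 3.111 sts per in.
right front: 14 × 3.111 = 43.56 → 44.
cuff: 10 × 3.111 = 31.11 → 31.
hood: 20.5 × 3.111 = 63.78 → 64.
back: 19.5 × 3.111 = 60.67 → 61.

right front 44; cuff 31; hood 64; back 61.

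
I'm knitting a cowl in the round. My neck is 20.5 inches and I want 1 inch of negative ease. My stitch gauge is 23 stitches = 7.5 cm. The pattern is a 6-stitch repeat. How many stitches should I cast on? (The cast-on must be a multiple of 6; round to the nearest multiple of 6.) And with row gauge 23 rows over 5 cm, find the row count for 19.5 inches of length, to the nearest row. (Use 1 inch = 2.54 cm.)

Finished = 20.5 − 1 = 19.5 inches.
19.5 inches × 2.54 = 49.53 cm.
23/7.5 = 3.067 sts per cm; 49.53 × 3.067 = 151.89 sts.
Nearest multiple of 6 → 150.
19.5 inches = 49.53 cm; × 4.6 = 227.84 → 228 rows.

Cast on 150 stitches; work 228 rows.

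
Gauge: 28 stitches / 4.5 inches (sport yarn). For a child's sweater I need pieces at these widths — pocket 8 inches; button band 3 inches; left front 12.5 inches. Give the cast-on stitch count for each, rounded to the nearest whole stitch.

pocket 50; button band 19; left front 78.

Rate = 28/4.5 = 6.222 sts per in.
pocket: 8 × 6.222 = 49.78 → 50.
button band: 3 × 6.222 = 18.67 → 19.
left front: 12.5 × 6.222 = 77.78 → 78.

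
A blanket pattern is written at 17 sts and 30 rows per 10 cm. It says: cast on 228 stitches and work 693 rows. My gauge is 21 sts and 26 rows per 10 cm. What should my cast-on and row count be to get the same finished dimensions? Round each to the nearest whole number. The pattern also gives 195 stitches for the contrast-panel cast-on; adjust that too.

Stitches: 228 × 21/17 = 281.65 → 282.
Rows: 693 × 26/30 = 600.60 → 601.
contrast-panel cast-on: 195 × 21/17 = 240.88 → 241.

Cast on 282 stitches; work 601 rows; contrast-panel cast-on 241 stitches.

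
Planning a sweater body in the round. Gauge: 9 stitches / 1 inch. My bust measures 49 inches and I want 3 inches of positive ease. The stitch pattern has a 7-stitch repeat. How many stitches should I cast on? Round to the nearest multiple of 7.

Cast on 469 stitches.

Finished = 49 + 3 = 52 inches.
9 / 1 = 9 sts/in.
52 × 9 = 468.00 sts.
Nearest multiple of 7: 469.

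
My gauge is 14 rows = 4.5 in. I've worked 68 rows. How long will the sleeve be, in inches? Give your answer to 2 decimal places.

14 rows / 4.5 inch = 3.111 rows per inch.
68 / 3.111 = 21.857 inches.

21.86 inches.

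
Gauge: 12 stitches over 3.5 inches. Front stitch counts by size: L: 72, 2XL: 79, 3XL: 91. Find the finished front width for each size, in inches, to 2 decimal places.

L 21.00 inches; 2XL 23.04 inches; 3XL 26.54 inches.

12/3.5 = 3.429 sts per in.
L: 72 / 3.429 = 21.000 → 21.00 in.
2XL: 79 / 3.429 = 23.042 → 23.04 in.
3XL: 91 / 3.429 = 26.542 → 26.54 in.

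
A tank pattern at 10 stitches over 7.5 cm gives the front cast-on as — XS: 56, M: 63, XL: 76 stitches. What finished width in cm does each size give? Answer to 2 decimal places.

XS 42.00 cm; M 47.25 cm; XL 57.00 cm.

10/7.5 = 1.333 sts per cm.
XS: 56 / 1.333 = 42.000 → 42.00 cm.
M: 63 / 1.333 = 47.250 → 47.25 cm.
XL: 76 / 1.333 = 57.000 → 57.00 cm.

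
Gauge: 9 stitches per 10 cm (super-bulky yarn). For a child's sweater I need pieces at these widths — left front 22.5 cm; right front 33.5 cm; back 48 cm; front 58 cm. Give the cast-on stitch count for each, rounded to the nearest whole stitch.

Rate = 9/10 = 0.9 sts per cm.
left front: 22.5 × 0.9 = 20.25 → 20.
right front: 33.5 × 0.9 = 30.15 → 30.
back: 48 × 0.9 = 43.20 → 43.
front: 58 × 0.9 = 52.20 → 52.

left front 20; right front 30; back 43; front 52.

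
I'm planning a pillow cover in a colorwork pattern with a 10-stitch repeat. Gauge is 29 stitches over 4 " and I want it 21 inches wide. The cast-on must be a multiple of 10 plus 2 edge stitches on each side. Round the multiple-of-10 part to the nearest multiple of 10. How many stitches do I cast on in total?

Cast on 154 stitches.

29 / 4 = 7.25 sts per inch.
21 × 7.25 = 152.25 sts.
Less 4 edge sts → 148.25 for the repeat.
Nearest multiple of 10: 150.
Add back 4 edge sts → 154.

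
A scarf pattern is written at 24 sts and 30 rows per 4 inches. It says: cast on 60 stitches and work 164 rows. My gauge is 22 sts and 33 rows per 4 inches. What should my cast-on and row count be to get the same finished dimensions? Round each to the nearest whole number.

Cast on 55 stitches; work 180 rows.

Stitches: 60 × 22/24 = 55.00 → 55.
Rows: 164 × 33/30 = 180.40 → 180.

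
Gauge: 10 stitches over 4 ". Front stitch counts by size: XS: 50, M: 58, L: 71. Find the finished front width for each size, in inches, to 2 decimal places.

XS 20.00 inches; M 23.20 inches; L 28.40 inches.

10/4 = 2.5 sts per in.
XS: 50 / 2.5 = 20.000 → 20.00 in.
M: 58 / 2.5 = 23.200 → 23.20 in.
L: 71 / 2.5 = 28.400 → 28.40 in.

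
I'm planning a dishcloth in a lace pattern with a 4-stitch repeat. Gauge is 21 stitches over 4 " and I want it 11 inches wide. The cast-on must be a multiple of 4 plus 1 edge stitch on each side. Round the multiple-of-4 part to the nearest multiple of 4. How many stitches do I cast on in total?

Cast on 58 stitches.

21 / 4 = 5.25 sts per inch.
11 × 5.25 = 57.75 sts.
Less 2 edge sts → 55.75 for the repeat.
Nearest multiple of 4: 56.
Add back 2 edge sts → 58.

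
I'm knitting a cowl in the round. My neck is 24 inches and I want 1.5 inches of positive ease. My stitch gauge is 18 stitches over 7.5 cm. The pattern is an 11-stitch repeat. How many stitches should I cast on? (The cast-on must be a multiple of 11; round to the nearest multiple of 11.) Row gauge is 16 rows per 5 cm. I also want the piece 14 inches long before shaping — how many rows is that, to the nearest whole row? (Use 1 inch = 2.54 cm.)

Cast on 154 stitches; work 114 rows.

Finished = 24 + 1.5 = 25.5 inches.
25.5 inches × 2.54 = 64.77 cm.
18/7.5 = 2.4 sts per cm; 64.77 × 2.4 = 155.45 sts.
Nearest multiple of 11 → 154.
14 inches = 35.56 cm; × 3.2 = 113.79 → 114 rows.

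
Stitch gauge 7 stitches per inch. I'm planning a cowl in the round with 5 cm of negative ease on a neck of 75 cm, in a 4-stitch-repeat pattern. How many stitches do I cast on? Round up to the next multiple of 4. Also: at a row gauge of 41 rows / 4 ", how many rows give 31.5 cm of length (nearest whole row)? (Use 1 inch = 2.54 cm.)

Cast on 196 stitches; work 127 rows.

Finished = 75 − 5 = 70 cm.
70 cm × 1/2.54 = 27.56 inches.
7/1 = 7 sts per in; 27.56 × 7 = 192.91 sts.
Next multiple of 4 → 196.
31.5 cm = 12.40 inches; × 10.25 = 127.12 → 127 rows.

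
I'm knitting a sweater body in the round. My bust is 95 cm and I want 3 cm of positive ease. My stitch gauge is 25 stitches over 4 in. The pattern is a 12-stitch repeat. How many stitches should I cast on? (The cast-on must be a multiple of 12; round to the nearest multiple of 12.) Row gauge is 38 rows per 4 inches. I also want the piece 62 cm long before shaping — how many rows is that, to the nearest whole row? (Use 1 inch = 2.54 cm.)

Finished = 95 + 3 = 98 cm.
98 cm × 1/2.54 = 38.58 inches.
25/4 = 6.25 sts per in; 38.58 × 6.25 = 241.14 sts.
Nearest multiple of 12 → 240.
62 cm = 24.41 inches; × 9.5 = 231.89 → 232 rows.

Cast on 240 stitches; work 232 rows.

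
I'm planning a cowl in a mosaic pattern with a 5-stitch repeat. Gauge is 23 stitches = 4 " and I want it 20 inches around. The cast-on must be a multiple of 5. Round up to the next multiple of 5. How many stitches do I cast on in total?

Cast on 115 stitches.

23 / 4 = 5.75 sts per inch.
20 × 5.75 = 115.00 sts.
Next multiple of 5: 115.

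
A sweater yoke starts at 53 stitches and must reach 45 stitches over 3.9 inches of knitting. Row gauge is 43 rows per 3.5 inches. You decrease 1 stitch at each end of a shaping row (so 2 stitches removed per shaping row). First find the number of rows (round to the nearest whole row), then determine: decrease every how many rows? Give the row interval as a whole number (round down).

Decrease every 12th row.

Rows = 3.9 × 12.286 = 47.9 → 48 rows.
Stitches to remove: 8 → 4 shaping rows (at 2 st each).
48 / 4 = 12.00 → every 12 rows.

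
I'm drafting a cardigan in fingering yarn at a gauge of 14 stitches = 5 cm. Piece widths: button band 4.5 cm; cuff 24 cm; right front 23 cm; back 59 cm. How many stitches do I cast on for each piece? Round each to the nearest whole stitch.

button band 13; cuff 67; right front 64; back 165.

Rate = 14/5 = 2.8 sts per cm.
button band: 4.5 × 2.8 = 12.60 → 13.
cuff: 24 × 2.8 = 67.20 → 67.
right front: 23 × 2.8 = 64.40 → 64.
back: 59 × 2.8 = 165.20 → 165.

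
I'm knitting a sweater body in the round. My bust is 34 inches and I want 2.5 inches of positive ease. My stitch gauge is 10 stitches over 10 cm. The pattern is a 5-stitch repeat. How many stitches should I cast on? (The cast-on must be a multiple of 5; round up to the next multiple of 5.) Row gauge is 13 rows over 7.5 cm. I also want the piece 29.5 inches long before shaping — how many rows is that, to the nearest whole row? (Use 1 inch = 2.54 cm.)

Cast on 95 stitches; work 130 rows.

Finished = 34 + 2.5 = 36.5 inches.
36.5 inches × 2.54 = 92.71 cm.
10/10 = 1 sts per cm; 92.71 × 1 = 92.71 sts.
Next multiple of 5 → 95.
29.5 inches = 74.93 cm; × 1.733 = 129.88 → 130 rows.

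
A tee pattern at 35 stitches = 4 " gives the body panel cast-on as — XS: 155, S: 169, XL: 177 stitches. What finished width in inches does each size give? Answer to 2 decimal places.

35/4 = 8.75 sts per in.
XS: 155 / 8.75 = 17.714 → 17.71 in.
S: 169 / 8.75 = 19.314 → 19.31 in.
XL: 177 / 8.75 = 20.229 → 20.23 in.

XS 17.71 inches; S 19.31 inches; XL 20.23 inches.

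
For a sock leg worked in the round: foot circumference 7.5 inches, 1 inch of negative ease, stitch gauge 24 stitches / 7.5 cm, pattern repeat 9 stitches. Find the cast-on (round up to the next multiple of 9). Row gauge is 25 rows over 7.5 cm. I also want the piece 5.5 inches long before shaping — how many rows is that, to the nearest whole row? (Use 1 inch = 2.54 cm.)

Cast on 54 stitches; work 47 rows.

Finished = 7.5 − 1 = 6.5 inches.
6.5 inches × 2.54 = 16.51 cm.
24/7.5 = 3.2 sts per cm; 16.51 × 3.2 = 52.83 sts.
Next multiple of 9 → 54.
5.5 inches = 13.97 cm; × 3.333 = 46.57 → 47 rows.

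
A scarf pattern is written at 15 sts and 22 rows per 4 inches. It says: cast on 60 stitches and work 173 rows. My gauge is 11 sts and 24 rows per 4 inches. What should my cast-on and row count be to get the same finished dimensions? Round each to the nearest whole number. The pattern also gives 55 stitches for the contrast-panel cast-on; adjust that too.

Stitches: 60 × 11/15 = 44.00 → 44.
Rows: 173 × 24/22 = 188.73 → 189.
contrast-panel cast-on: 55 × 11/15 = 40.33 → 40.

Cast on 44 stitches; work 189 rows; contrast-panel cast-on 40 stitches.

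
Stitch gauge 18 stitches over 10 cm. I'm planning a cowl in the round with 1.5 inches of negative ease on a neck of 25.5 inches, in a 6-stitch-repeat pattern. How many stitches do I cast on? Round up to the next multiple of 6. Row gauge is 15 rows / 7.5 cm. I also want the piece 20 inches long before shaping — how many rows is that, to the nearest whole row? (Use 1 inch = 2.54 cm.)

Cast on 114 stitches; work 102 rows.

Finished = 25.5 − 1.5 = 24 inches.
24 inches × 2.54 = 60.96 cm.
18/10 = 1.8 sts per cm; 60.96 × 1.8 = 109.73 sts.
Next multiple of 6 → 114.
20 inches = 50.80 cm; × 2 = 101.60 → 102 rows.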